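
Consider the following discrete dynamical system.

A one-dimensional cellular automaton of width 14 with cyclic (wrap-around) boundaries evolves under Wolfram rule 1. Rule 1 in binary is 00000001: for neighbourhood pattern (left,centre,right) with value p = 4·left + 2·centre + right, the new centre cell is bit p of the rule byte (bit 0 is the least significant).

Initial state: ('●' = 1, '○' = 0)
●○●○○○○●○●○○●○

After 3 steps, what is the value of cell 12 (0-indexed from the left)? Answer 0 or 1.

k=0  ●○●○○○○●○●○○●○
k=1  ○○○○●●○○○○○○○○
k=2  ●●●○○○○●●●●●●●
k=3  ○○○○●●○○○○○○○○

0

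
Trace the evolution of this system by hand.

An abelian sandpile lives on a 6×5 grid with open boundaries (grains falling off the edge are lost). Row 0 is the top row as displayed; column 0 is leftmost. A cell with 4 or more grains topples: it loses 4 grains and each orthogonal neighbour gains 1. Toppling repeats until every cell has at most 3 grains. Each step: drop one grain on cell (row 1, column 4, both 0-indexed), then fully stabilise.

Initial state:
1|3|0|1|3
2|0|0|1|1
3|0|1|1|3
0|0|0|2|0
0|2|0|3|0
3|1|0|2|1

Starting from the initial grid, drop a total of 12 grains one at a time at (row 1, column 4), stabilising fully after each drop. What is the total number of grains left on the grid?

39

gen 0: 1|3|0|1|3
2|0|0|1|1
3|0|1|1|3
0|0|0|2|0
0|2|0|3|0
3|1|0|2|1
gen 1: 1|3|0|1|3
2|0|0|1|2
3|0|1|1|3
0|0|0|2|0
0|2|0|3|0
3|1|0|2|1
gen 2: 1|3|0|1|3
2|0|0|1|3
3|0|1|1|3
0|0|0|2|0
0|2|0|3|0
3|1|0|2|1
gen 3: 1|3|0|2|0
2|0|0|2|2
3|0|1|2|0
0|0|0|2|1
0|2|0|3|0
3|1|0|2|1
gen 4: 1|3|0|2|0
2|0|0|2|3
3|0|1|2|0
0|0|0|2|1
0|2|0|3|0
3|1|0|2|1
gen 5: 1|3|0|2|1
2|0|0|3|0
3|0|1|2|1
0|0|0|2|1
0|2|0|3|0
3|1|0|2|1
gen 6: 1|3|0|2|1
2|0|0|3|1
3|0|1|2|1
0|0|0|2|1
0|2|0|3|0
3|1|0|2|1
gen 7: 1|3|0|2|1
2|0|0|3|2
3|0|1|2|1
0|0|0|2|1
0|2|0|3|0
3|1|0|2|1
gen 8: 1|3|0|2|1
2|0|0|3|3
3|0|1|2|1
0|0|0|2|1
0|2|0|3|0
3|1|0|2|1
gen 9: 1|3|0|3|2
2|0|1|0|1
3|0|1|3|2
0|0|0|2|1
0|2|0|3|0
3|1|0|2|1
gen 10: 1|3|0|3|2
2|0|1|0|2
3|0|1|3|2
0|0|0|2|1
0|2|0|3|0
3|1|0|2|1
gen 11: 1|3|0|3|2
2|0|1|0|3
3|0|1|3|2
0|0|0|2|1
0|2|0|3|0
3|1|0|2|1
gen 12: 1|3|0|3|3
2|0|1|1|0
3|0|1|3|3
0|0|0|2|1
0|2|0|3|0
3|1|0|2|1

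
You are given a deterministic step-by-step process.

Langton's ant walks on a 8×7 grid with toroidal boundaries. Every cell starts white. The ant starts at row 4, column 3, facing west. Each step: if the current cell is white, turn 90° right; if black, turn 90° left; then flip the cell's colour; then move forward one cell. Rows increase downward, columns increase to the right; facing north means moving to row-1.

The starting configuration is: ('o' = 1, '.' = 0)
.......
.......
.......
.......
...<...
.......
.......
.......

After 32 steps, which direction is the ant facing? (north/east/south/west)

east

gen 0: .......
.......
.......
.......
...<...
.......
.......
.......
gen 1: .......
.......
.......
...^...
...o...
.......
.......
.......
gen 2: .......
.......
.......
...o>..
...o...
.......
.......
.......
gen 3: .......
.......
.......
...oo..
...ov..
.......
.......
.......
gen 4: .......
.......
.......
...oo..
...<o..
.......
.......
.......
gen 5: .......
.......
.......
...oo..
....o..
...v...
.......
.......
gen 6: .......
.......
.......
...oo..
....o..
..<o...
.......
.......
gen 7: .......
.......
.......
...oo..
..^.o..
..oo...
.......
.......
gen 8: .......
.......
.......
...oo..
..o>o..
..oo...
.......
.......
gen 9: .......
.......
.......
...oo..
..ooo..
..ov...
.......
.......
gen 10: .......
.......
.......
...oo..
..ooo..
..o.>..
.......
.......
gen 11: .......
.......
.......
...oo..
..ooo..
..o.o..
....v..
.......
gen 12: .......
.......
.......
...oo..
..ooo..
..o.o..
...<o..
.......
gen 13: .......
.......
.......
...oo..
..ooo..
..o^o..
...oo..
.......
gen 14: .......
.......
.......
...oo..
..ooo..
..oo>..
...oo..
.......
gen 15: .......
.......
.......
...oo..
..oo^..
..oo...
...oo..
.......
gen 16: .......
.......
.......
...oo..
..o<...
..oo...
...oo..
.......
gen 17: .......
.......
.......
...oo..
..o....
..ov...
...oo..
.......
gen 18: .......
.......
.......
...oo..
..o....
..o.>..
...oo..
.......
gen 19: .......
.......
.......
...oo..
..o....
..o.o..
...ov..
.......
gen 20: .......
.......
.......
...oo..
..o....
..o.o..
...o.>.
.......
gen 21: .......
.......
.......
...oo..
..o....
..o.o..
...o.o.
.....v.
gen 22: .......
.......
.......
...oo..
..o....
..o.o..
...o.o.
....<o.
gen 23: .......
.......
.......
...oo..
..o....
..o.o..
...o^o.
....oo.
gen 24: .......
.......
.......
...oo..
..o....
..o.o..
...oo>.
....oo.
gen 25: .......
.......
.......
...oo..
..o....
..o.o^.
...oo..
....oo.
gen 26: .......
.......
.......
...oo..
..o....
..o.oo>
...oo..
....oo.
gen 27: .......
.......
.......
...oo..
..o....
..o.ooo
...oo.v
....oo.
gen 28: .......
.......
.......
...oo..
..o....
..o.ooo
...oo<o
....oo.
gen 29: .......
.......
.......
...oo..
..o....
..o.o^o
...oooo
....oo.
gen 30: .......
.......
.......
...oo..
..o....
..o.<.o
...oooo
....oo.
gen 31: .......
.......
.......
...oo..
..o....
..o...o
...ovoo
....oo.
gen 32: .......
.......
.......
...oo..
..o....
..o...o
...o.>o
....oo.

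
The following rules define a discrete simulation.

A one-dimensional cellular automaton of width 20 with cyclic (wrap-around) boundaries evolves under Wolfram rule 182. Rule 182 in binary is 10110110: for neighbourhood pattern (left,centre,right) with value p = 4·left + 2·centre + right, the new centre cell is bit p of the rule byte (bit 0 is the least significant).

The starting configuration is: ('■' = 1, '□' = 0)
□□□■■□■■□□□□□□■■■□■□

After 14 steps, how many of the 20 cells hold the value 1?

k=0  □□□■■□■■□□□□□□■■■□■□
k=1  □□■□□■□□■□□□□■□■□■■■
k=2  ■■■■■■■■■■□□■■■■■□■□
k=3  □■■■■■■■■□■■□■■■□■■■
k=4  ■□■■■■■■□■□□■□■□■□■□
k=5  ■■□■■■■□■■■■■■■■■■■■
k=6  ■□■□■■□■□■■■■■■■■■■■
k=7  □■■■□□■■■□■■■■■■■■■■
k=8  ■□■□■■□■□■□■■■■■■■■□
k=9  ■■■■□□■■■■■□■■■■■■□■
k=10  ■■■□■■□■■■□■□■■■■□■□
k=11  □■□■□□■□■□■■■□■■□■■■
k=12  ■■■■■■■■■■□■□■□□■□■□
k=13  □■■■■■■■■□■■■■■■■■■■
k=14  ■□■■■■■■□■□■■■■■■■■□

16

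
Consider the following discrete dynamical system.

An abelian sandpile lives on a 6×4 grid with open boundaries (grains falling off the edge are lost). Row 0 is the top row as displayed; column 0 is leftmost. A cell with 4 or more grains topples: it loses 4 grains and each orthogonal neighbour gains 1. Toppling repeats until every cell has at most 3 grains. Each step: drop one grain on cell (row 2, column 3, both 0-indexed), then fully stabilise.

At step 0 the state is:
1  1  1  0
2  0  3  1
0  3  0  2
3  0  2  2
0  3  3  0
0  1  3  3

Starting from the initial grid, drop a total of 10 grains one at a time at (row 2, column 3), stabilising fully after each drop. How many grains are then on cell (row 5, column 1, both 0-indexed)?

3

[0] 1  1  1  0
2  0  3  1
0  3  0  2
3  0  2  2
0  3  3  0
0  1  3  3
[1] 1  1  1  0
2  0  3  1
0  3  0  3
3  0  2  2
0  3  3  0
0  1  3  3
[2] 1  1  1  0
2  0  3  2
0  3  1  0
3  0  2  3
0  3  3  0
0  1  3  3
[3] 1  1  1  0
2  0  3  2
0  3  1  1
3  0  2  3
0  3  3  0
0  1  3  3
[4] 1  1  1  0
2  0  3  2
0  3  1  2
3  0  2  3
0  3  3  0
0  1  3  3
[5] 1  1  1  0
2  0  3  2
0  3  1  3
3  0  2  3
0  3  3  0
0  1  3  3
[6] 1  1  1  0
2  0  3  3
0  3  2  1
3  0  3  0
0  3  3  1
0  1  3  3
[7] 1  1  1  0
2  0  3  3
0  3  2  2
3  0  3  0
0  3  3  1
0  1  3  3
[8] 1  1  1  0
2  0  3  3
0  3  2  3
3  0  3  0
0  3  3  1
0  1  3  3
[9] 1  1  2  1
2  2  1  1
1  0  2  2
3  3  1  2
1  0  2  3
0  3  1  0
[10] 1  1  2  1
2  2  1  1
1  0  2  3
3  3  1  2
1  0  2  3
0  3  1  0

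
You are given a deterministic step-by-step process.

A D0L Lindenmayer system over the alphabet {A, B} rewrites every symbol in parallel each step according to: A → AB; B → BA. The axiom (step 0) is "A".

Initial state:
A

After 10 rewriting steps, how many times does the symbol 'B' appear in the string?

512

t=0: A
t=1: AB
t=2: ABBA
t=3: ABBABAAB
t=4: ABBABAABBAABABBA
t=5: ABBABAABBAABABBABAABABBAABBABAAB
t=6: ABBABAABBAABABBABAABABBAABBABAABBAABABBAABBABAABABBABAABBAABABBA
t=7: ABBABAABBAABABBABAABABBAABBABAABBAABABBAABBABAABABBABAABBA…BAABBABAABABBABAABBAABABBAABBABAABBAABABBABAABABBAABBABAAB  (len 128)
t=8: ABBABAABBAABABBABAABABBAABBABAABBAABABBAABBABAABABBABAABBA…ABBAABABBABAABABBAABBABAABBAABABBAABBABAABABBABAABBAABABBA  (len 256)
t=9: ABBABAABBAABABBABAABABBAABBABAABBAABABBAABBABAABABBABAABBA…BAABBABAABABBABAABBAABABBAABBABAABBAABABBABAABABBAABBABAAB  (len 512)
t=10: ABBABAABBAABABBABAABABBAABBABAABBAABABBAABBABAABABBABAABBA…ABBAABABBABAABABBAABBABAABBAABABBAABBABAABABBABAABBAABABBA  (len 1024)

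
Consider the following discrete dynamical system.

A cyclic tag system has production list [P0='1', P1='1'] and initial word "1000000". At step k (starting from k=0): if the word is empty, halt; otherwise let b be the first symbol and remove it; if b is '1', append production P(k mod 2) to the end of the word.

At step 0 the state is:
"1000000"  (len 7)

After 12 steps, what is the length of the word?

0) "1000000"  (len 7)
1) "0000001"  (len 7)
2) "000001"  (len 6)
3) "00001"  (len 5)
4) "0001"  (len 4)
5) "001"  (len 3)
6) "01"  (len 2)
7) "1"  (len 1)
8) "1"  (len 1)
9) "1"  (len 1)
10) "1"  (len 1)
11) "1"  (len 1)
12) "1"  (len 1)

1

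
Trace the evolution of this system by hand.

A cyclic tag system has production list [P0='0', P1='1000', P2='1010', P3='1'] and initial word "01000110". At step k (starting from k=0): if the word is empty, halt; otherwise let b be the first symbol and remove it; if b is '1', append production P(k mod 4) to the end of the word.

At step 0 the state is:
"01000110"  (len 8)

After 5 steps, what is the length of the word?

0) "01000110"  (len 8)
1) "1000110"  (len 7)
2) "0001101000"  (len 10)
3) "001101000"  (len 9)
4) "01101000"  (len 8)
5) "1101000"  (len 7)

7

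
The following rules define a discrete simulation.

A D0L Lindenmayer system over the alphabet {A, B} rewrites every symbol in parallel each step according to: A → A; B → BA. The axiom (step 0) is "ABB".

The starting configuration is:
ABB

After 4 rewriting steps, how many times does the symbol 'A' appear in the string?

9

k=0  ABB
k=1  ABABA
k=2  ABAABAA
k=3  ABAAABAAA
k=4  ABAAAABAAAA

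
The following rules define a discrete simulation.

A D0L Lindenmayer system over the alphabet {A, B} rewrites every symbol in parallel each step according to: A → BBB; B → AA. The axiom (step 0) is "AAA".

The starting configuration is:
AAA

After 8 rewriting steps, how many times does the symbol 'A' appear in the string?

gen 0: AAA
gen 1: BBBBBBBBB
gen 2: AAAAAAAAAAAAAAAAAA
gen 3: BBBBBBBBBBBBBBBBBBBBBBBBBBBBBBBBBBBBBBBBBBBBBBBBBBBBBB
gen 4: AAAAAAAAAAAAAAAAAAAAAAAAAAAAAAAAAAAAAAAAAAAAAAAAAAAAAAAAAAAAAAAAAAAAAAAAAAAAAAAAAAAAAAAAAAAAAAAAAAAAAAAAAAAA
gen 5: BBBBBBBBBBBBBBBBBBBBBBBBBBBBBBBBBBBBBBBBBBBBBBBBBBBBBBBBBB…BBBBBBBBBBBBBBBBBBBBBBBBBBBBBBBBBBBBBBBBBBBBBBBBBBBBBBBBBB  (len 324)
gen 6: AAAAAAAAAAAAAAAAAAAAAAAAAAAAAAAAAAAAAAAAAAAAAAAAAAAAAAAAAA…AAAAAAAAAAAAAAAAAAAAAAAAAAAAAAAAAAAAAAAAAAAAAAAAAAAAAAAAAA  (len 648)
gen 7: BBBBBBBBBBBBBBBBBBBBBBBBBBBBBBBBBBBBBBBBBBBBBBBBBBBBBBBBBB…BBBBBBBBBBBBBBBBBBBBBBBBBBBBBBBBBBBBBBBBBBBBBBBBBBBBBBBBBB  (len 1944)
gen 8: AAAAAAAAAAAAAAAAAAAAAAAAAAAAAAAAAAAAAAAAAAAAAAAAAAAAAAAAAA…AAAAAAAAAAAAAAAAAAAAAAAAAAAAAAAAAAAAAAAAAAAAAAAAAAAAAAAAAA  (len 3888)

3888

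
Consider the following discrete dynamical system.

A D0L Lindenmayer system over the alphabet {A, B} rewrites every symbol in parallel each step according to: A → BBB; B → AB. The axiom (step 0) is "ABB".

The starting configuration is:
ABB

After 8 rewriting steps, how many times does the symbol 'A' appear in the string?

725

t=0: ABB
t=1: BBBABAB
t=2: ABABABBBBABBBBAB
t=3: BBBABBBBABBBBABABABABBBBABABABABBBBAB
t=4: ABABABBBBABABABABBBBABABABABBBBABBBBABBBBABBBBABABABABBBBABBBBABBBBABBBBABABABABBBBAB
t=5: BBBABBBBABBBBABABABABBBBABBBBABBBBABBBBABABABABBBBABBBBABB…BABABBBBABABABABBBBABABABABBBBABBBBABBBBABBBBABABABABBBBAB  (len 196)
t=6: ABABABBBBABABABABBBBABABABABBBBABBBBABBBBABBBBABABABABBBBA…BABABBBBABABABABBBBABABABABBBBABBBBABBBBABBBBABABABABBBBAB  (len 451)
t=7: BBBABBBBABBBBABABABABBBBABBBBABBBBABBBBABABABABBBBABBBBABB…BABABBBBABABABABBBBABABABABBBBABBBBABBBBABBBBABABABABBBBAB  (len 1039)
t=8: ABABABBBBABABABABBBBABABABABBBBABBBBABBBBABBBBABABABABBBBA…BABABBBBABABABABBBBABABABABBBBABBBBABBBBABBBBABABABABBBBAB  (len 2392)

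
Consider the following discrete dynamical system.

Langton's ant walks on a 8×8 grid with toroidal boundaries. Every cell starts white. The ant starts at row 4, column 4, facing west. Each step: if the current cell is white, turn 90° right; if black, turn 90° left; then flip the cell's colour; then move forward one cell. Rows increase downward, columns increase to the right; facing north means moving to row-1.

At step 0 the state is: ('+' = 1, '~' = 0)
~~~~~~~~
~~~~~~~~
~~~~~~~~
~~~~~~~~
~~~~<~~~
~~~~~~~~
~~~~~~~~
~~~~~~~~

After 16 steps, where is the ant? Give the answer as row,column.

4,4

t=0: ~~~~~~~~
~~~~~~~~
~~~~~~~~
~~~~~~~~
~~~~<~~~
~~~~~~~~
~~~~~~~~
~~~~~~~~
t=1: ~~~~~~~~
~~~~~~~~
~~~~~~~~
~~~~^~~~
~~~~+~~~
~~~~~~~~
~~~~~~~~
~~~~~~~~
t=2: ~~~~~~~~
~~~~~~~~
~~~~~~~~
~~~~+>~~
~~~~+~~~
~~~~~~~~
~~~~~~~~
~~~~~~~~
t=3: ~~~~~~~~
~~~~~~~~
~~~~~~~~
~~~~++~~
~~~~+v~~
~~~~~~~~
~~~~~~~~
~~~~~~~~
t=4: ~~~~~~~~
~~~~~~~~
~~~~~~~~
~~~~++~~
~~~~<+~~
~~~~~~~~
~~~~~~~~
~~~~~~~~
t=5: ~~~~~~~~
~~~~~~~~
~~~~~~~~
~~~~++~~
~~~~~+~~
~~~~v~~~
~~~~~~~~
~~~~~~~~
t=6: ~~~~~~~~
~~~~~~~~
~~~~~~~~
~~~~++~~
~~~~~+~~
~~~<+~~~
~~~~~~~~
~~~~~~~~
t=7: ~~~~~~~~
~~~~~~~~
~~~~~~~~
~~~~++~~
~~~^~+~~
~~~++~~~
~~~~~~~~
~~~~~~~~
t=8: ~~~~~~~~
~~~~~~~~
~~~~~~~~
~~~~++~~
~~~+>+~~
~~~++~~~
~~~~~~~~
~~~~~~~~
t=9: ~~~~~~~~
~~~~~~~~
~~~~~~~~
~~~~++~~
~~~+++~~
~~~+v~~~
~~~~~~~~
~~~~~~~~
t=10: ~~~~~~~~
~~~~~~~~
~~~~~~~~
~~~~++~~
~~~+++~~
~~~+~>~~
~~~~~~~~
~~~~~~~~
t=11: ~~~~~~~~
~~~~~~~~
~~~~~~~~
~~~~++~~
~~~+++~~
~~~+~+~~
~~~~~v~~
~~~~~~~~
t=12: ~~~~~~~~
~~~~~~~~
~~~~~~~~
~~~~++~~
~~~+++~~
~~~+~+~~
~~~~<+~~
~~~~~~~~
t=13: ~~~~~~~~
~~~~~~~~
~~~~~~~~
~~~~++~~
~~~+++~~
~~~+^+~~
~~~~++~~
~~~~~~~~
t=14: ~~~~~~~~
~~~~~~~~
~~~~~~~~
~~~~++~~
~~~+++~~
~~~++>~~
~~~~++~~
~~~~~~~~
t=15: ~~~~~~~~
~~~~~~~~
~~~~~~~~
~~~~++~~
~~~++^~~
~~~++~~~
~~~~++~~
~~~~~~~~
t=16: ~~~~~~~~
~~~~~~~~
~~~~~~~~
~~~~++~~
~~~+<~~~
~~~++~~~
~~~~++~~
~~~~~~~~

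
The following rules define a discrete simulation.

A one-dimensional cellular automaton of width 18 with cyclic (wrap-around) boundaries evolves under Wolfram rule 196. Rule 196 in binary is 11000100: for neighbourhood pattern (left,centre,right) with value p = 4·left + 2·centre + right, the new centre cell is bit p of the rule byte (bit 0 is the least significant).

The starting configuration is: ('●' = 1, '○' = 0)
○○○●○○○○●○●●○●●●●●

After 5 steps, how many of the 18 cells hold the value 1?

k=0  ○○○●○○○○●○●●○●●●●●
k=1  ○○○●○○○○●○○●○○●●●●
k=2  ○○○●○○○○●○○●○○○●●●
k=3  ○○○●○○○○●○○●○○○○●●
k=4  ○○○●○○○○●○○●○○○○○●
k=5  ○○○●○○○○●○○●○○○○○●

4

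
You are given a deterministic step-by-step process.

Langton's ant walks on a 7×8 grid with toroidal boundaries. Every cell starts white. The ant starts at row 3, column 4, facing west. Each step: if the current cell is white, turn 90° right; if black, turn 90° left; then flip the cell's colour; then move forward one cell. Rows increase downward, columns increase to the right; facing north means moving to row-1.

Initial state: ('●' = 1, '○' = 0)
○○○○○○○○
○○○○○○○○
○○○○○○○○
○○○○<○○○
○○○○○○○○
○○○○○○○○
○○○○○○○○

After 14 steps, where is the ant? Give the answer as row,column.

4,5

gen 0: ○○○○○○○○
○○○○○○○○
○○○○○○○○
○○○○<○○○
○○○○○○○○
○○○○○○○○
○○○○○○○○
gen 1: ○○○○○○○○
○○○○○○○○
○○○○^○○○
○○○○●○○○
○○○○○○○○
○○○○○○○○
○○○○○○○○
gen 2: ○○○○○○○○
○○○○○○○○
○○○○●>○○
○○○○●○○○
○○○○○○○○
○○○○○○○○
○○○○○○○○
gen 3: ○○○○○○○○
○○○○○○○○
○○○○●●○○
○○○○●v○○
○○○○○○○○
○○○○○○○○
○○○○○○○○
gen 4: ○○○○○○○○
○○○○○○○○
○○○○●●○○
○○○○<●○○
○○○○○○○○
○○○○○○○○
○○○○○○○○
gen 5: ○○○○○○○○
○○○○○○○○
○○○○●●○○
○○○○○●○○
○○○○v○○○
○○○○○○○○
○○○○○○○○
gen 6: ○○○○○○○○
○○○○○○○○
○○○○●●○○
○○○○○●○○
○○○<●○○○
○○○○○○○○
○○○○○○○○
gen 7: ○○○○○○○○
○○○○○○○○
○○○○●●○○
○○○^○●○○
○○○●●○○○
○○○○○○○○
○○○○○○○○
gen 8: ○○○○○○○○
○○○○○○○○
○○○○●●○○
○○○●>●○○
○○○●●○○○
○○○○○○○○
○○○○○○○○
gen 9: ○○○○○○○○
○○○○○○○○
○○○○●●○○
○○○●●●○○
○○○●v○○○
○○○○○○○○
○○○○○○○○
gen 10: ○○○○○○○○
○○○○○○○○
○○○○●●○○
○○○●●●○○
○○○●○>○○
○○○○○○○○
○○○○○○○○
gen 11: ○○○○○○○○
○○○○○○○○
○○○○●●○○
○○○●●●○○
○○○●○●○○
○○○○○v○○
○○○○○○○○
gen 12: ○○○○○○○○
○○○○○○○○
○○○○●●○○
○○○●●●○○
○○○●○●○○
○○○○<●○○
○○○○○○○○
gen 13: ○○○○○○○○
○○○○○○○○
○○○○●●○○
○○○●●●○○
○○○●^●○○
○○○○●●○○
○○○○○○○○
gen 14: ○○○○○○○○
○○○○○○○○
○○○○●●○○
○○○●●●○○
○○○●●>○○
○○○○●●○○
○○○○○○○○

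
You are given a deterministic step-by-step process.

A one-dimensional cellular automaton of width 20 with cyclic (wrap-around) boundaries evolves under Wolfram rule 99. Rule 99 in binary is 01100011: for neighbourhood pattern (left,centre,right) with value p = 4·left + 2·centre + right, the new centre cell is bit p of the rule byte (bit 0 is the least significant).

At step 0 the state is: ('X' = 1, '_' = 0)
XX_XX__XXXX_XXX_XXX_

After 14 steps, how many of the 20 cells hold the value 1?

11

[0] XX_XX__XXXX_XXX_XXX_
[1] _XX_X_X___XX__XX__XX
[2] X_XX_X__XX_X_X_X_X_X
[3] XX_XX__X_XX_X_X_X_X_
[4] _XX_X_X_X_XX_X_X_X_X
[5] X_XX_X_X_X_XX_X_X_X_
[6] _X_XX_X_X_X_XX_X_X_X
[7] X_X_XX_X_X_X_XX_X_X_
[8] _X_X_XX_X_X_X_XX_X_X
[9] X_X_X_XX_X_X_X_XX_X_
[10] _X_X_X_XX_X_X_X_XX_X
[11] X_X_X_X_XX_X_X_X_XX_
[12] _X_X_X_X_XX_X_X_X_XX
[13] X_X_X_X_X_XX_X_X_X_X
[14] XX_X_X_X_X_XX_X_X_X_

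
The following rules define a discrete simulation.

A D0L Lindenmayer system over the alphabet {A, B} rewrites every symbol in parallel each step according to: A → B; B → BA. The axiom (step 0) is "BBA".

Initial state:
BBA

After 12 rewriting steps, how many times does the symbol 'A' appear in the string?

377

t=0: BBA
t=1: BABAB
t=2: BABBABBA
t=3: BABBABABBABAB
t=4: BABBABABBABBABABBABBA
t=5: BABBABABBABBABABBABABBABBABABBABAB
t=6: BABBABABBABBABABBABABBABBABABBABBABABBABABBABBABABBABBA
t=7: BABBABABBABBABABBABABBABBABABBABBABABBABABBABBABABBABABBABBABABBABBABABBABABBABBABABBABAB
t=8: BABBABABBABBABABBABABBABBABABBABBABABBABABBABBABABBABABBAB…BBABABBABABBABBABABBABABBABBABABBABBABABBABABBABBABABBABBA  (len 144)
t=9: BABBABABBABBABABBABABBABBABABBABBABABBABABBABBABABBABABBAB…BBABABBABABBABBABABBABABBABBABABBABBABABBABABBABBABABBABAB  (len 233)
t=10: BABBABABBABBABABBABABBABBABABBABBABABBABABBABBABABBABABBAB…BBABABBABABBABBABABBABABBABBABABBABBABABBABABBABBABABBABBA  (len 377)
t=11: BABBABABBABBABABBABABBABBABABBABBABABBABABBABBABABBABABBAB…BBABABBABABBABBABABBABABBABBABABBABBABABBABABBABBABABBABAB  (len 610)
t=12: BABBABABBABBABABBABABBABBABABBABBABABBABABBABBABABBABABBAB…BBABABBABABBABBABABBABABBABBABABBABBABABBABABBABBABABBABBA  (len 987)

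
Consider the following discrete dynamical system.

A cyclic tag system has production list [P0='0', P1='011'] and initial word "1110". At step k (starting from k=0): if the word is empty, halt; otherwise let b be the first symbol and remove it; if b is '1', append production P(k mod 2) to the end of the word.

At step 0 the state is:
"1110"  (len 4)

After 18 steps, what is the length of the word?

3

gen 0: "1110"  (len 4)
gen 1: "1100"  (len 4)
gen 2: "100011"  (len 6)
gen 3: "000110"  (len 6)
gen 4: "00110"  (len 5)
gen 5: "0110"  (len 4)
gen 6: "110"  (len 3)
gen 7: "100"  (len 3)
gen 8: "00011"  (len 5)
gen 9: "0011"  (len 4)
gen 10: "011"  (len 3)
gen 11: "11"  (len 2)
gen 12: "1011"  (len 4)
gen 13: "0110"  (len 4)
gen 14: "110"  (len 3)
gen 15: "100"  (len 3)
gen 16: "00011"  (len 5)
gen 17: "0011"  (len 4)
gen 18: "011"  (len 3)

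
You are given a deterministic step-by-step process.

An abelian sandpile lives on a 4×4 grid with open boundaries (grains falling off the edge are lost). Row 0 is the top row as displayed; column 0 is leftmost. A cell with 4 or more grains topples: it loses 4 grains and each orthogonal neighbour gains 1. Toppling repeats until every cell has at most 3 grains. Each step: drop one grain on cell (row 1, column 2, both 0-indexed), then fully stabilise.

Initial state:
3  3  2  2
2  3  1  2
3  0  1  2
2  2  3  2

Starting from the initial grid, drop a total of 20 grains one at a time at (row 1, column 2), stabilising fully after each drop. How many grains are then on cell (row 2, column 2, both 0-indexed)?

t=0: 3  3  2  2
2  3  1  2
3  0  1  2
2  2  3  2
t=1: 3  3  2  2
2  3  2  2
3  0  1  2
2  2  3  2
t=2: 3  3  2  2
2  3  3  2
3  0  1  2
2  2  3  2
t=3: 1  2  0  3
1  2  2  3
0  2  2  2
3  2  3  2
t=4: 1  2  0  3
1  2  3  3
0  2  2  2
3  2  3  2
t=5: 1  2  2  0
1  3  1  1
0  2  3  3
3  2  3  2
t=6: 1  2  2  0
1  3  2  1
0  2  3  3
3  2  3  2
t=7: 1  2  2  0
1  3  3  1
0  2  3  3
3  2  3  2
t=8: 1  3  3  0
2  1  2  3
2  1  3  1
0  1  2  0
t=9: 1  3  3  0
2  1  3  3
2  1  3  1
0  1  2  0
t=10: 2  0  1  2
2  3  3  0
2  2  0  3
0  1  3  0
t=11: 2  1  2  2
3  0  1  1
2  3  1  3
0  1  3  0
t=12: 2  1  2  2
3  0  2  1
2  3  1  3
0  1  3  0
t=13: 2  1  2  2
3  0  3  1
2  3  1  3
0  1  3  0
t=14: 2  1  3  2
3  1  0  2
2  3  2  3
0  1  3  0
t=15: 2  1  3  2
3  1  1  2
2  3  2  3
0  1  3  0
t=16: 2  1  3  2
3  1  2  2
2  3  2  3
0  1  3  0
t=17: 2  1  3  2
3  1  3  2
2  3  2  3
0  1  3  0
t=18: 2  2  0  3
3  2  1  3
2  3  3  3
0  1  3  0
t=19: 2  2  0  3
3  2  2  3
2  3  3  3
0  1  3  0
t=20: 2  2  0  3
3  2  3  3
2  3  3  3
0  1  3  0

3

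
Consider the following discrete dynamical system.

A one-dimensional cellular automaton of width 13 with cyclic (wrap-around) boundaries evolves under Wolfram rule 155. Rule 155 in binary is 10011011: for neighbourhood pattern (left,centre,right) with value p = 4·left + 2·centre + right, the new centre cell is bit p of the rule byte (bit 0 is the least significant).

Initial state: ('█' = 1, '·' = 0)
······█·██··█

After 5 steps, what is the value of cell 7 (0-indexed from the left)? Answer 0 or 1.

1

0) ······█·██··█
1) ██████··█·██·
2) █████·██··█··
3) ████··█·██·██
4) ███·██··█··██
5) ██··█·██·████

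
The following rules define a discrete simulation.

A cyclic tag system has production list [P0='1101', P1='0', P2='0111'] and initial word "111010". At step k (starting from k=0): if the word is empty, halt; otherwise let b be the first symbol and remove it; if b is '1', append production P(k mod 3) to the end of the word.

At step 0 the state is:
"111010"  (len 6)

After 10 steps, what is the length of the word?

15

0) "111010"  (len 6)
1) "110101101"  (len 9)
2) "101011010"  (len 9)
3) "010110100111"  (len 12)
4) "10110100111"  (len 11)
5) "01101001110"  (len 11)
6) "1101001110"  (len 10)
7) "1010011101101"  (len 13)
8) "0100111011010"  (len 13)
9) "100111011010"  (len 12)
10) "001110110101101"  (len 15)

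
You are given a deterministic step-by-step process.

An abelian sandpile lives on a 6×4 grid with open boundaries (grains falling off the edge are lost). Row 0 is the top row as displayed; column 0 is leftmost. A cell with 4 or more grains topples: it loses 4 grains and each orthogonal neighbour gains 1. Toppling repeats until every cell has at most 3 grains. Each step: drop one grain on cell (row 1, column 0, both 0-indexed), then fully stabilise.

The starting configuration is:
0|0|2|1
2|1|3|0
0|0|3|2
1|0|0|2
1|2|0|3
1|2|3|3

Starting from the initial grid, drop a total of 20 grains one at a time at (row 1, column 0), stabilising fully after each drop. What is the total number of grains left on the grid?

43

k=0  0|0|2|1
2|1|3|0
0|0|3|2
1|0|0|2
1|2|0|3
1|2|3|3
k=1  0|0|2|1
3|1|3|0
0|0|3|2
1|0|0|2
1|2|0|3
1|2|3|3
k=2  1|0|2|1
0|2|3|0
1|0|3|2
1|0|0|2
1|2|0|3
1|2|3|3
k=3  1|0|2|1
1|2|3|0
1|0|3|2
1|0|0|2
1|2|0|3
1|2|3|3
k=4  1|0|2|1
2|2|3|0
1|0|3|2
1|0|0|2
1|2|0|3
1|2|3|3
k=5  1|0|2|1
3|2|3|0
1|0|3|2
1|0|0|2
1|2|0|3
1|2|3|3
k=6  2|0|2|1
0|3|3|0
2|0|3|2
1|0|0|2
1|2|0|3
1|2|3|3
k=7  2|0|2|1
1|3|3|0
2|0|3|2
1|0|0|2
1|2|0|3
1|2|3|3
k=8  2|0|2|1
2|3|3|0
2|0|3|2
1|0|0|2
1|2|0|3
1|2|3|3
k=9  2|0|2|1
3|3|3|0
2|0|3|2
1|0|0|2
1|2|0|3
1|2|3|3
k=10  3|1|3|1
1|1|1|1
3|2|0|3
1|0|1|2
1|2|0|3
1|2|3|3
k=11  3|1|3|1
2|1|1|1
3|2|0|3
1|0|1|2
1|2|0|3
1|2|3|3
k=12  3|1|3|1
3|1|1|1
3|2|0|3
1|0|1|2
1|2|0|3
1|2|3|3
k=13  0|2|3|1
2|2|1|1
0|3|0|3
2|0|1|2
1|2|0|3
1|2|3|3
k=14  0|2|3|1
3|2|1|1
0|3|0|3
2|0|1|2
1|2|0|3
1|2|3|3
k=15  1|2|3|1
0|3|1|1
1|3|0|3
2|0|1|2
1|2|0|3
1|2|3|3
k=16  1|2|3|1
1|3|1|1
1|3|0|3
2|0|1|2
1|2|0|3
1|2|3|3
k=17  1|2|3|1
2|3|1|1
1|3|0|3
2|0|1|2
1|2|0|3
1|2|3|3
k=18  1|2|3|1
3|3|1|1
1|3|0|3
2|0|1|2
1|2|0|3
1|2|3|3
k=19  2|3|3|1
1|1|2|1
3|0|1|3
2|1|1|2
1|2|0|3
1|2|3|3
k=20  2|3|3|1
2|1|2|1
3|0|1|3
2|1|1|2
1|2|0|3
1|2|3|3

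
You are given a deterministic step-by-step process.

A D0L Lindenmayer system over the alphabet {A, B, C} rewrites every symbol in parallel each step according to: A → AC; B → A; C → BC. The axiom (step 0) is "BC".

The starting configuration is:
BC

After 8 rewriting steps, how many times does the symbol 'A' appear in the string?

[0] BC
[1] ABC
[2] ACABC
[3] ACBCACABC
[4] ACBCABCACBCACABC
[5] ACBCABCACABCACBCABCACBCACABC
[6] ACBCABCACABCACBCACABCACBCABCACABCACBCABCACBCACABC
[7] ACBCABCACABCACBCACABCACBCABCACBCACABCACBCABCACABCACBCACABCACBCABCACABCACBCABCACBCACABC
[8] ACBCABCACABCACBCACABCACBCABCACBCACABCACBCABCACABCACBCABCAC…ACBCACABCACBCABCACABCACBCACABCACBCABCACABCACBCABCACBCACABC  (len 151)

49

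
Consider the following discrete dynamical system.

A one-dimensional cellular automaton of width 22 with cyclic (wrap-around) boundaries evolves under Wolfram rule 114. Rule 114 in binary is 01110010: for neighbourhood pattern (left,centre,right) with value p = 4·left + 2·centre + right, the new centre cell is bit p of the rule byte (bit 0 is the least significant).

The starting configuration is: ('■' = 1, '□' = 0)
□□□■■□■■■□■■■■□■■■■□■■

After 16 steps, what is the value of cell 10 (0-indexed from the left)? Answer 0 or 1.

0

gen 0: □□□■■□■■■□■■■■□■■■■□■■
gen 1: ■□■□■■□□■■□□□■■□□□■■□■
gen 2: ■■□■□■■■□■■□■□■■□■□■■□
gen 3: □■■□■□□■■□■■□■□■■□■□■■
gen 4: ■□■■□■■□■■□■■□■□■■□■□■
gen 5: ■■□■■□■■□■■□■■□■□■■□■□
gen 6: □■■□■■□■■□■■□■■□■□■■□■
gen 7: ■□■■□■■□■■□■■□■■□■□■■□
gen 8: □■□■■□■■□■■□■■□■■□■□■■
gen 9: ■□■□■■□■■□■■□■■□■■□■□■
gen 10: ■■□■□■■□■■□■■□■■□■■□■□
gen 11: □■■□■□■■□■■□■■□■■□■■□■
gen 12: ■□■■□■□■■□■■□■■□■■□■■□
gen 13: □■□■■□■□■■□■■□■■□■■□■■
gen 14: ■□■□■■□■□■■□■■□■■□■■□■
gen 15: ■■□■□■■□■□■■□■■□■■□■■□
gen 16: □■■□■□■■□■□■■□■■□■■□■■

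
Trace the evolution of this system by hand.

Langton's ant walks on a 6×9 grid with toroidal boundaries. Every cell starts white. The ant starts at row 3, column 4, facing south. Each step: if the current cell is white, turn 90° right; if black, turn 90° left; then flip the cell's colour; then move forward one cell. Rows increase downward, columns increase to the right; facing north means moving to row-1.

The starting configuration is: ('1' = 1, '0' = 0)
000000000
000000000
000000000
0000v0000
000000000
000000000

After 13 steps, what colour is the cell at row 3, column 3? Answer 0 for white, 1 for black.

1

step 0: 000000000
000000000
000000000
0000v0000
000000000
000000000
step 1: 000000000
000000000
000000000
000<10000
000000000
000000000
step 2: 000000000
000000000
000^00000
000110000
000000000
000000000
step 3: 000000000
000000000
0001>0000
000110000
000000000
000000000
step 4: 000000000
000000000
000110000
0001v0000
000000000
000000000
step 5: 000000000
000000000
000110000
00010>000
000000000
000000000
step 6: 000000000
000000000
000110000
000101000
00000v000
000000000
step 7: 000000000
000000000
000110000
000101000
0000<1000
000000000
step 8: 000000000
000000000
000110000
0001^1000
000011000
000000000
step 9: 000000000
000000000
000110000
00011>000
000011000
000000000
step 10: 000000000
000000000
00011^000
000110000
000011000
000000000
step 11: 000000000
000000000
000111>00
000110000
000011000
000000000
step 12: 000000000
000000000
000111100
000110v00
000011000
000000000
step 13: 000000000
000000000
000111100
00011<100
000011000
000000000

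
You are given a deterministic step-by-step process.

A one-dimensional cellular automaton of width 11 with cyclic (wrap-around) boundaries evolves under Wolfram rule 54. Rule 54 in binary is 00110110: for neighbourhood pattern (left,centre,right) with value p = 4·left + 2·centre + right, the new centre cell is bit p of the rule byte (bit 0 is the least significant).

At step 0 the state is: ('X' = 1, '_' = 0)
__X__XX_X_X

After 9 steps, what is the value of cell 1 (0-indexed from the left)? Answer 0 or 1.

[0] __X__XX_X_X
[1] XXXXX__XXXX
[2] _____XX____
[3] ____X__X___
[4] ___XXXXXX__
[5] __X______X_
[6] _XXX____XXX
[7] X___X__X___
[8] XX_XXXXXX_X
[9] __X______X_

0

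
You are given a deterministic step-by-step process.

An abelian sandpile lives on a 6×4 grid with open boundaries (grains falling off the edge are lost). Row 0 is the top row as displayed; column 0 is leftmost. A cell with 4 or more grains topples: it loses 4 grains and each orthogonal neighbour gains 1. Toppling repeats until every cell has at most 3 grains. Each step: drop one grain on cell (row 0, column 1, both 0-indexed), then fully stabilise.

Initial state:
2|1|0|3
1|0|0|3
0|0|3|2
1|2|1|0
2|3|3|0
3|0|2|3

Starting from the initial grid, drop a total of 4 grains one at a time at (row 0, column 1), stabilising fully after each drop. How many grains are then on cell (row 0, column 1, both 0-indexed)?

t=0: 2|1|0|3
1|0|0|3
0|0|3|2
1|2|1|0
2|3|3|0
3|0|2|3
t=1: 2|2|0|3
1|0|0|3
0|0|3|2
1|2|1|0
2|3|3|0
3|0|2|3
t=2: 2|3|0|3
1|0|0|3
0|0|3|2
1|2|1|0
2|3|3|0
3|0|2|3
t=3: 3|0|1|3
1|1|0|3
0|0|3|2
1|2|1|0
2|3|3|0
3|0|2|3
t=4: 3|1|1|3
1|1|0|3
0|0|3|2
1|2|1|0
2|3|3|0
3|0|2|3

1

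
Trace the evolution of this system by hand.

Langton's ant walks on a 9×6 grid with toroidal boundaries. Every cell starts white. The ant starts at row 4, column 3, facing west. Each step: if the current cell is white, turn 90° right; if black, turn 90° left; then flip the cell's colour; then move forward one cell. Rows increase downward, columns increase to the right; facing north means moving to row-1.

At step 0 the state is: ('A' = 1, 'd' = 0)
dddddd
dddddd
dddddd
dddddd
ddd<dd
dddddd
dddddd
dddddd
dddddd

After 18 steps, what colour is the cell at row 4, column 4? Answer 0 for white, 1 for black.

0

gen 0: dddddd
dddddd
dddddd
dddddd
ddd<dd
dddddd
dddddd
dddddd
dddddd
gen 1: dddddd
dddddd
dddddd
ddd^dd
dddAdd
dddddd
dddddd
dddddd
dddddd
gen 2: dddddd
dddddd
dddddd
dddA>d
dddAdd
dddddd
dddddd
dddddd
dddddd
gen 3: dddddd
dddddd
dddddd
dddAAd
dddAvd
dddddd
dddddd
dddddd
dddddd
gen 4: dddddd
dddddd
dddddd
dddAAd
ddd<Ad
dddddd
dddddd
dddddd
dddddd
gen 5: dddddd
dddddd
dddddd
dddAAd
ddddAd
dddvdd
dddddd
dddddd
dddddd
gen 6: dddddd
dddddd
dddddd
dddAAd
ddddAd
dd<Add
dddddd
dddddd
dddddd
gen 7: dddddd
dddddd
dddddd
dddAAd
dd^dAd
ddAAdd
dddddd
dddddd
dddddd
gen 8: dddddd
dddddd
dddddd
dddAAd
ddA>Ad
ddAAdd
dddddd
dddddd
dddddd
gen 9: dddddd
dddddd
dddddd
dddAAd
ddAAAd
ddAvdd
dddddd
dddddd
dddddd
gen 10: dddddd
dddddd
dddddd
dddAAd
ddAAAd
ddAd>d
dddddd
dddddd
dddddd
gen 11: dddddd
dddddd
dddddd
dddAAd
ddAAAd
ddAdAd
ddddvd
dddddd
dddddd
gen 12: dddddd
dddddd
dddddd
dddAAd
ddAAAd
ddAdAd
ddd<Ad
dddddd
dddddd
gen 13: dddddd
dddddd
dddddd
dddAAd
ddAAAd
ddA^Ad
dddAAd
dddddd
dddddd
gen 14: dddddd
dddddd
dddddd
dddAAd
ddAAAd
ddAA>d
dddAAd
dddddd
dddddd
gen 15: dddddd
dddddd
dddddd
dddAAd
ddAA^d
ddAAdd
dddAAd
dddddd
dddddd
gen 16: dddddd
dddddd
dddddd
dddAAd
ddA<dd
ddAAdd
dddAAd
dddddd
dddddd
gen 17: dddddd
dddddd
dddddd
dddAAd
ddAddd
ddAvdd
dddAAd
dddddd
dddddd
gen 18: dddddd
dddddd
dddddd
dddAAd
ddAddd
ddAd>d
dddAAd
dddddd
dddddd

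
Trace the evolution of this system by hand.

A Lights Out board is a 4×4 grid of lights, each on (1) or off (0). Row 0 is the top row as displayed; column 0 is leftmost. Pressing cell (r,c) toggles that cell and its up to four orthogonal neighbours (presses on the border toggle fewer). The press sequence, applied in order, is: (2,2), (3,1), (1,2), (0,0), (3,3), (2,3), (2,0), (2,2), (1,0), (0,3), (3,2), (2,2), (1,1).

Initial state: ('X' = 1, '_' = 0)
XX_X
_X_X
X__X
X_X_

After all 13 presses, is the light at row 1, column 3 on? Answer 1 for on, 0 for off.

0

step 0: XX_X
_X_X
X__X
X_X_
step 1: XX_X
_XXX
XXX_
X___
step 2: XX_X
_XXX
X_X_
_XX_
step 3: XXXX
____
X___
_XX_
step 4: __XX
X___
X___
_XX_
step 5: __XX
X___
X__X
_X_X
step 6: __XX
X__X
X_X_
_X__
step 7: __XX
___X
_XX_
XX__
step 8: __XX
__XX
___X
XXX_
step 9: X_XX
XXXX
X__X
XXX_
step 10: X___
XXX_
X__X
XXX_
step 11: X___
XXX_
X_XX
X__X
step 12: X___
XX__
XX__
X_XX
step 13: XX__
__X_
X___
X_XX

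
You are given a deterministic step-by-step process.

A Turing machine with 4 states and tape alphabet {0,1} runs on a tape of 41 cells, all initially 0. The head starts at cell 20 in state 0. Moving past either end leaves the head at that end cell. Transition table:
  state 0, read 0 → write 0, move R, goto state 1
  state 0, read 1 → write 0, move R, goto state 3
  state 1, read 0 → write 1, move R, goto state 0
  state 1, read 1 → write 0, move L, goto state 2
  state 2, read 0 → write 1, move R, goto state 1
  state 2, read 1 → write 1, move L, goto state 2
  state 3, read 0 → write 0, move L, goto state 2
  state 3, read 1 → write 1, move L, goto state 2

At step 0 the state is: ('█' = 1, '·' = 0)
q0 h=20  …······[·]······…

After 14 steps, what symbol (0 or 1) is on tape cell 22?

0

gen 0: q0 h=20  …······[·]······…
gen 1: q1 h=21  …······[·]······…
gen 2: q0 h=22  …·····█[·]······…
gen 3: q1 h=23  …····█·[·]······…
gen 4: q0 h=24  …···█·█[·]······…
gen 5: q1 h=25  …··█·█·[·]······…
gen 6: q0 h=26  …·█·█·█[·]······…
gen 7: q1 h=27  …█·█·█·[·]······…
gen 8: q0 h=28  …·█·█·█[·]······…
gen 9: q1 h=29  …█·█·█·[·]······…
gen 10: q0 h=30  …·█·█·█[·]······…
gen 11: q1 h=31  …█·█·█·[·]······…
gen 12: q0 h=32  …·█·█·█[·]······…
gen 13: q1 h=33  …█·█·█·[·]······…
gen 14: q0 h=34  …·█·█·█[·]······|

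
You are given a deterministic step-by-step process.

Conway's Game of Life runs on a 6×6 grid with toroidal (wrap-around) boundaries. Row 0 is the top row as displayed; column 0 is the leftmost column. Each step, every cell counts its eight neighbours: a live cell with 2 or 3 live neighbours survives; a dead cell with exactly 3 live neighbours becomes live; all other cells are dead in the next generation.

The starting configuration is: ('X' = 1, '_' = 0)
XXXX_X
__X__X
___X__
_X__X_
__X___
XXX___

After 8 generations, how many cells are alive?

step 0: XXXX_X
__X__X
___X__
_X__X_
__X___
XXX___
step 1: ___XXX
_____X
__XXX_
__XX__
X_XX__
_____X
step 2: X____X
__X__X
__X_X_
______
_XXXX_
X_X__X
step 3: ____X_
XX_XXX
___X__
_X__X_
XXXXXX
__X___
step 4: XXX_X_
X_XX_X
_X_X__
_X____
X___XX
X_X___
step 5: ____X_
_____X
_X_XX_
_XX_XX
X____X
__X_X_
step 6: ___XXX
___X_X
_X_X__
_XX___
X_X___
___XX_
step 7: __X__X
X__X_X
XX_XX_
X__X__
__X___
__X___
step 8: XXXXXX
___X__
_X_X__
X__XXX
_XXX__
_XXX__

19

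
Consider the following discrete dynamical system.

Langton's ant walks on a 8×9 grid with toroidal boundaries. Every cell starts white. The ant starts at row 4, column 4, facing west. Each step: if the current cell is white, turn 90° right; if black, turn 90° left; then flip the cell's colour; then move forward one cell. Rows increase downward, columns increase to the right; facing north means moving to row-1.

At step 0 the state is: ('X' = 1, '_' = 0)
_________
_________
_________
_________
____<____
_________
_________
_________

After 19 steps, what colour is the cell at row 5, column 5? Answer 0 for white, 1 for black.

0) _________
_________
_________
_________
____<____
_________
_________
_________
1) _________
_________
_________
____^____
____X____
_________
_________
_________
2) _________
_________
_________
____X>___
____X____
_________
_________
_________
3) _________
_________
_________
____XX___
____Xv___
_________
_________
_________
4) _________
_________
_________
____XX___
____<X___
_________
_________
_________
5) _________
_________
_________
____XX___
_____X___
____v____
_________
_________
6) _________
_________
_________
____XX___
_____X___
___<X____
_________
_________
7) _________
_________
_________
____XX___
___^_X___
___XX____
_________
_________
8) _________
_________
_________
____XX___
___X>X___
___XX____
_________
_________
9) _________
_________
_________
____XX___
___XXX___
___Xv____
_________
_________
10) _________
_________
_________
____XX___
___XXX___
___X_>___
_________
_________
11) _________
_________
_________
____XX___
___XXX___
___X_X___
_____v___
_________
12) _________
_________
_________
____XX___
___XXX___
___X_X___
____<X___
_________
13) _________
_________
_________
____XX___
___XXX___
___X^X___
____XX___
_________
14) _________
_________
_________
____XX___
___XXX___
___XX>___
____XX___
_________
15) _________
_________
_________
____XX___
___XX^___
___XX____
____XX___
_________
16) _________
_________
_________
____XX___
___X<____
___XX____
____XX___
_________
17) _________
_________
_________
____XX___
___X_____
___Xv____
____XX___
_________
18) _________
_________
_________
____XX___
___X_____
___X_>___
____XX___
_________
19) _________
_________
_________
____XX___
___X_____
___X_X___
____Xv___
_________

1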